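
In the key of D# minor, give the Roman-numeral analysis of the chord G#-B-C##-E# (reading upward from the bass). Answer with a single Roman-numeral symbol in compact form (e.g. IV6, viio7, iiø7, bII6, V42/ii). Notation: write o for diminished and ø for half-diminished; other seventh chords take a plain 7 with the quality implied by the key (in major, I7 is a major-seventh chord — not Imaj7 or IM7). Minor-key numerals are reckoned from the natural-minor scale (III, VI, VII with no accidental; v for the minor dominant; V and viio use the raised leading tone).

viio43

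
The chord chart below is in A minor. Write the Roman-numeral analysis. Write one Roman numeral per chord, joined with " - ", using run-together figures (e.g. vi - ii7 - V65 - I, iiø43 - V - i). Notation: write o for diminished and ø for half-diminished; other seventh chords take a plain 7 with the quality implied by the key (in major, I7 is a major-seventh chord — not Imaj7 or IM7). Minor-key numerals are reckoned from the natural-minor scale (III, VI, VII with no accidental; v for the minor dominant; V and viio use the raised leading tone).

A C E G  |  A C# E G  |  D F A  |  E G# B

i7 - V7/iv - iv - V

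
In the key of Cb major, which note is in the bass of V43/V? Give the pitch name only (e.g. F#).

Ab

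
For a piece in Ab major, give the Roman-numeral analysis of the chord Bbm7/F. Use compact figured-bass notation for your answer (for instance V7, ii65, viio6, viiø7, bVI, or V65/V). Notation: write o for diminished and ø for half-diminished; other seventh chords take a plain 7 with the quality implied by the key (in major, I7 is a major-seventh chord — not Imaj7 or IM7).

ii43

The pitches Bb-Db-F-Ab form a minor seventh chord rooted on Bb.
Bb is scale degree 2 in Ab major, and a minor seventh chord on that degree is written ii7.
With F in the bass the chord is in second inversion, so the figured bass is 43.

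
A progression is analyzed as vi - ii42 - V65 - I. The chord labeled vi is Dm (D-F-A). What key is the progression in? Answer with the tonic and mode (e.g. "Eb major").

F major

The anchor chord is a minor triad on D, labeled vi.
If D is scale degree 6 and the mode makes that degree carry a minor triad, the tonic is F and the mode is major.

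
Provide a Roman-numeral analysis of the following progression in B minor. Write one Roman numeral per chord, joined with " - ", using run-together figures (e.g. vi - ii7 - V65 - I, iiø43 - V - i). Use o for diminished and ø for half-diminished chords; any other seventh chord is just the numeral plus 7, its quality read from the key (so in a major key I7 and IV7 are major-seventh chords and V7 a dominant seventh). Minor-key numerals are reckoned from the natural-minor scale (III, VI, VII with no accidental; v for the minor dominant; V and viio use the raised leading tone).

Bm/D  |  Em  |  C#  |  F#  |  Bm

i6 - iv - V/V - V - i

Bm/D: minor triad on B = scale degree 1 → i6.
Em has root E, degree 4 in B minor, so iv.
C#: chromatic; C# is V of V, so V/V.
F#: root F# is the dominant; major triad there is V.
Bm: minor triad on B = scale degree 1 → i.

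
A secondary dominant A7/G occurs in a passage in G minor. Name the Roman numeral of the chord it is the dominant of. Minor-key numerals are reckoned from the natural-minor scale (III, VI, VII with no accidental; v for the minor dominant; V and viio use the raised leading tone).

The chord is a dominant seventh chord on A.
A dominant resolves down a perfect fifth: A → D. In G minor, D is scale degree 5, i.e. V.

V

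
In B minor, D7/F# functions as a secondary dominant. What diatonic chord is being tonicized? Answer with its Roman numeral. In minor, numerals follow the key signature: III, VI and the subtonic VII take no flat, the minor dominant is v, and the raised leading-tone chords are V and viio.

The chord is a dominant seventh chord on D.
A dominant resolves down a perfect fifth: D → G. In B minor, G is scale degree 6, i.e. VI.

VI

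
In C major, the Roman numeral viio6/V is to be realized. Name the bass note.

A

The applied chord viio6/V is rooted on F#: F#-A-C.
The figure 6 means first inversion — the third is in the bass.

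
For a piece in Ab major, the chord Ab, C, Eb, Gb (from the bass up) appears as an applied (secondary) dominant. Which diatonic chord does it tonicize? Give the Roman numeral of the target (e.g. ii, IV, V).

IV

The chord is a dominant seventh chord on Ab.
A dominant resolves down a perfect fifth: Ab → Db. In Ab major, Db is scale degree 4, i.e. IV.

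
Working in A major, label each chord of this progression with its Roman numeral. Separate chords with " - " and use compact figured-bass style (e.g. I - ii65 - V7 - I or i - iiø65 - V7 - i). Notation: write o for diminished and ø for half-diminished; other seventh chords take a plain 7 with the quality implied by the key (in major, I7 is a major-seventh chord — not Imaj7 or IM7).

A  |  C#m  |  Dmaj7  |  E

I - iii - IV7 - V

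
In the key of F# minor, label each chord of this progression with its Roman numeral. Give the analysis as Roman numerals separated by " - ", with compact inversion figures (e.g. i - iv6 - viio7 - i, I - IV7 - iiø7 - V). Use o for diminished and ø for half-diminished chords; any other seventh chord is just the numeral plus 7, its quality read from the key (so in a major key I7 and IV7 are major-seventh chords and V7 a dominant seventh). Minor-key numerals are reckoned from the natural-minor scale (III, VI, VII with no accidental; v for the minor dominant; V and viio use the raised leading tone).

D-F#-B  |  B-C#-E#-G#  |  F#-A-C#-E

iv6 - V42 - i7

D-F#-B has root B, degree 4 in F# minor, so iv6.
B-C#-E#-G#: root C# is the dominant; dominant seventh chord there is V42.
F#-A-C#-E: root F# is the tonic; minor seventh chord there is i7.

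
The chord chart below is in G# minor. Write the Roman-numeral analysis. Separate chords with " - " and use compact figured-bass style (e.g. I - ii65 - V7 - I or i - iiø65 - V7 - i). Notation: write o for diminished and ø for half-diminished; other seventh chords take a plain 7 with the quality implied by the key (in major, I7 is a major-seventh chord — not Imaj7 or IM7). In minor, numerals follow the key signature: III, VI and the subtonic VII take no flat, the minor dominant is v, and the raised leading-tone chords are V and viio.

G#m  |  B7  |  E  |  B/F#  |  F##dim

G#m: root G# is the tonic; minor triad there is i.
B7: a dominant seventh chord on B, the applied dominant of VI → V7/VI.
E: major triad on E = scale degree 6 → VI.
B/F#: root B is the mediant; major triad there is III64.
F##dim has root F##, degree 7 in G# minor, so viio.

i - V7/VI - VI - III64 - viio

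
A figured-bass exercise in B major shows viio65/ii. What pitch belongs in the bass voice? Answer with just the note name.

The applied chord viio65/ii is rooted on B#: B#-D#-F#-A.
The figure 65 means first inversion — the third is in the bass.

D#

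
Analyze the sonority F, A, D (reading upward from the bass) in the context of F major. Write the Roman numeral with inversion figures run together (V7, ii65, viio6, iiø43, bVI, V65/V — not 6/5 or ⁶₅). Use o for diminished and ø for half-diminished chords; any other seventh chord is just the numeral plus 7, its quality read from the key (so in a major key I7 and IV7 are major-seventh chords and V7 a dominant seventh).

vi6

The pitches D-F-A form a minor triad rooted on D.
D is scale degree 6 in F major, and a minor triad on that degree is written vi.
With F in the bass the chord is in first inversion, so the figured bass is 6.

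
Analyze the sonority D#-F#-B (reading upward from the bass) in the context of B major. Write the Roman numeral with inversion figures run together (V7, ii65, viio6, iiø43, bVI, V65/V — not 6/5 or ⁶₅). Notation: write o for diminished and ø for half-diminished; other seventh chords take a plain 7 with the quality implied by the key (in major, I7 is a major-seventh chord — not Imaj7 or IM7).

The pitches B-D#-F# form a major triad rooted on B.
In B major, B is the tonic; the diatonic major triad there is I.
With D# in the bass the chord is in first inversion, so the figured bass is 6.

I6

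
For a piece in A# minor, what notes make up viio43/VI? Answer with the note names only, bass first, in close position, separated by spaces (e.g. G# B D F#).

viio43/VI is a secondary leading-tone chord. The target VI is F# in A# minor; the applied chord is rooted a semitone below, on E#.
Building a fully diminished seventh chord on E# gives E#-G#-B-D.
With the 43 figure the chord is in second inversion; from the bass B upward in close position it reads B-D-E#-G#.

B D E# G#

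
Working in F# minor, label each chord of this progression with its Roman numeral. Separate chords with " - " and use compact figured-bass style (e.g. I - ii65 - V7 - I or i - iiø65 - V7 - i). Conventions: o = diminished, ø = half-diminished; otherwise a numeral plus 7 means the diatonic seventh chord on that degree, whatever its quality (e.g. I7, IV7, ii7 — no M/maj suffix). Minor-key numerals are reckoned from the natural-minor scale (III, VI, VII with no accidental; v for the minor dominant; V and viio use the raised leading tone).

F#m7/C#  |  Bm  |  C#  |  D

F#m7/C# has root F#, degree 1 in F# minor, so i43.
Bm: root B is the subdominant; minor triad there is iv.
C# has root C#, degree 5 in F# minor, so V.
D has root D, degree 6 in F# minor, so VI.

i43 - iv - V - VI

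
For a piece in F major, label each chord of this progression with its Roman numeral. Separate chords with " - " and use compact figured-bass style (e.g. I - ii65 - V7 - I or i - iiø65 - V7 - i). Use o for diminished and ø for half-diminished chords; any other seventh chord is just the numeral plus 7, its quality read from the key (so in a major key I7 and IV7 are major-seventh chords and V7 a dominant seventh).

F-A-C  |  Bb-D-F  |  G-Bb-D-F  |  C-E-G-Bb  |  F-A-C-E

I - IV - ii7 - V7 - I7

F-A-C: root F is the tonic; major triad there is I.
Bb-D-F has root Bb, degree 4 in F major, so IV.
G-Bb-D-F has root G, degree 2 in F major, so ii7.
C-E-G-Bb has root C, degree 5 in F major, so V7.
F-A-C-E: major seventh chord on F = scale degree 1 → I7.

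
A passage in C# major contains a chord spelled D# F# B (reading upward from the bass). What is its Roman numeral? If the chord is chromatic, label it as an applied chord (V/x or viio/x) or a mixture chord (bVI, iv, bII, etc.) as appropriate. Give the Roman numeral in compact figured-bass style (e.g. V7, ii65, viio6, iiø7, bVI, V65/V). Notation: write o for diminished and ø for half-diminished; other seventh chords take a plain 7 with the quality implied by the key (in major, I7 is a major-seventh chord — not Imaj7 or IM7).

bVII6

The pitches B-D#-F# form a major triad rooted on B.
B is the lowered seventh degree of C# major (diatonic 7 would be B#). This is a major triad on the lowered seventh degree (the subtonic), borrowed from the parallel minor.
With D# in the bass the chord is in first inversion, so the figured bass is 6.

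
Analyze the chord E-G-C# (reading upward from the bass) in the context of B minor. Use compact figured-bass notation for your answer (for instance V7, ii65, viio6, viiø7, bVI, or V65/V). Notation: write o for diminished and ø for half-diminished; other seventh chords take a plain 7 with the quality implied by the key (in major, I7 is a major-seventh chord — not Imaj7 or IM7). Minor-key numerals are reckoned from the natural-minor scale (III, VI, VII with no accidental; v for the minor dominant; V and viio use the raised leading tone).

iio6

Stacked in thirds the chord is C#-E-G: a diminished triad on C#.
In B minor, C# is the supertonic; the diatonic diminished triad there is iio.
With E in the bass the chord is in first inversion, so the figured bass is 6.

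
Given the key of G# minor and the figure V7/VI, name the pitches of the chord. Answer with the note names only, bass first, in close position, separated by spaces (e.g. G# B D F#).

B D# F# A

The slash means an applied dominant: we want the dominant of VI. In G# minor, VI is E major, and its dominant is built on B.
Building a dominant seventh chord on B gives B-D#-F#-A.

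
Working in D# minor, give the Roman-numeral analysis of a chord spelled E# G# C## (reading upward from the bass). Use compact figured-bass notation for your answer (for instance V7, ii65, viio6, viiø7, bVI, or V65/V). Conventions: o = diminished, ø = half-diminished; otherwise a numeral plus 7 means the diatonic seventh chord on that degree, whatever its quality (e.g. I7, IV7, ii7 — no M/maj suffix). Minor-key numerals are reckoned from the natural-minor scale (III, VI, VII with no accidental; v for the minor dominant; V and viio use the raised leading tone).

viio6

The pitches C##-E#-G# form a diminished triad rooted on C##.
In D# minor, C## is the leading tone; the diatonic diminished triad there is viio.
With E# in the bass the chord is in first inversion, so the figured bass is 6.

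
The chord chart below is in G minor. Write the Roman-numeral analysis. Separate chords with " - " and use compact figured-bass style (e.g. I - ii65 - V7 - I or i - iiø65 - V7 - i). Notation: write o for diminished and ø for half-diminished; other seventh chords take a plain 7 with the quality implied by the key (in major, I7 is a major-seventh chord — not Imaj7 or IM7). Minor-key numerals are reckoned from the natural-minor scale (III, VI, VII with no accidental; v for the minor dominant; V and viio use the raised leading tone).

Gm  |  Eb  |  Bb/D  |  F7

i - VI - III6 - VII7

Gm: root G is the tonic; minor triad there is i.
Eb has root Eb, degree 6 in G minor, so VI.
Bb/D has root Bb, degree 3 in G minor, so III6.
F7: dominant seventh chord on F = scale degree 7 → VII7.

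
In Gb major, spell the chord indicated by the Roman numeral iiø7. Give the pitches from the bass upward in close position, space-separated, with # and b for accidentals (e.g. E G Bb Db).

Ab Cb Ebb Gb

iiø7 is the half-diminished supertonic seventh, borrowed from the parallel minor. In Gb major that root is Ab.
So the chord is Ab-Cb-Ebb-Gb, a half-diminished seventh chord.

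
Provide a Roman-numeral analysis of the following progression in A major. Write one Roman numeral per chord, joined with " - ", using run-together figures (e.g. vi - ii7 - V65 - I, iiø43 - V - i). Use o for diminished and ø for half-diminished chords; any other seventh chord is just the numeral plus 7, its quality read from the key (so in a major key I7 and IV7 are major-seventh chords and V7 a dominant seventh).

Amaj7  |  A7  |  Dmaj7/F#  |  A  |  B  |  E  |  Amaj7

I7 - V7/IV - IV65 - I - V/V - V - I7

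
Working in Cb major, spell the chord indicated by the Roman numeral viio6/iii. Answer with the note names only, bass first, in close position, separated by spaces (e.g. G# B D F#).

The slash marks an applied leading-tone chord: viio of iii. In Cb major, iii is Eb, so the leading tone to it is D, a half step below.
Building a diminished triad on D gives D-F-Ab.
The figured bass 6 indicates first inversion, placing the third (F) in the bass: F-Ab-D.

F Ab D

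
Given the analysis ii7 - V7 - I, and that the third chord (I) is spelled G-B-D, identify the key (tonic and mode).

G major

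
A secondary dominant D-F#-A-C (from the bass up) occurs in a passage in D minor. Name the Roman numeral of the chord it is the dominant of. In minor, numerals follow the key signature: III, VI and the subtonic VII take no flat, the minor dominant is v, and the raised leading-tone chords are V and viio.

iv

The chord is a dominant seventh chord on D.
A dominant resolves down a perfect fifth: D → G. In D minor, G is scale degree 4, i.e. iv.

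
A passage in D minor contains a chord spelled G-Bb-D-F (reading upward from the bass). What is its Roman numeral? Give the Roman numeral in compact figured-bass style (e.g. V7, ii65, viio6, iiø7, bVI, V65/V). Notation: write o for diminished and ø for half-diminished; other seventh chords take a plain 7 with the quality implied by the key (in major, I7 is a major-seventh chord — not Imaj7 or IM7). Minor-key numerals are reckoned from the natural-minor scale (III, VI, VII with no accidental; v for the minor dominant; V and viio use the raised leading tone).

iv7

The pitches G-Bb-D-F form a minor seventh chord rooted on G.
G is scale degree 4 in D minor, and a minor seventh chord on that degree is written iv7.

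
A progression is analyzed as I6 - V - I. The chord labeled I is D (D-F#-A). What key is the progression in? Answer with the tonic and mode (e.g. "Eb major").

D major

I is given as D-F#-A — a major triad with root D.
If D is scale degree 1 and the mode makes that degree carry a major triad, the tonic is D and the mode is major.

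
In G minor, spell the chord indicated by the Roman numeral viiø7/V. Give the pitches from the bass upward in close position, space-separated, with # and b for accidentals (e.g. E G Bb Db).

C# E G B

The slash marks an applied leading-tone chord: viio of V. In G minor, V is D, so the leading tone to it is C#, a half step below.
Building a half-diminished seventh chord on C# gives C#-E-G-B.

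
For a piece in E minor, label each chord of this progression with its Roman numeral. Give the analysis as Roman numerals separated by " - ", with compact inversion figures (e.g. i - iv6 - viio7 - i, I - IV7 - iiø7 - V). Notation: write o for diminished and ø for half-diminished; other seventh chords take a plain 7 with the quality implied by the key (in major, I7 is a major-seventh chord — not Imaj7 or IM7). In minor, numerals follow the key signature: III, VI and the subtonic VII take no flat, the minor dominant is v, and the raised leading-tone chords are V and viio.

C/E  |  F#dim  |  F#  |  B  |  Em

VI6 - iio - V/V - V - i

C/E: root C is the submediant; major triad there is VI6.
F#dim: diminished triad on F# = scale degree 2 → iio.
F# is the secondary dominant of V (major triad on F#): V/V.
B has root B, degree 5 in E minor, so V.
Em has root E, degree 1 in E minor, so i.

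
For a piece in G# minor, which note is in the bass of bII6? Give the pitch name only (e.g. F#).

bII in G# minor has root A; the chord is A-C#-E.
The figure 6 means first inversion — the third is in the bass.

C#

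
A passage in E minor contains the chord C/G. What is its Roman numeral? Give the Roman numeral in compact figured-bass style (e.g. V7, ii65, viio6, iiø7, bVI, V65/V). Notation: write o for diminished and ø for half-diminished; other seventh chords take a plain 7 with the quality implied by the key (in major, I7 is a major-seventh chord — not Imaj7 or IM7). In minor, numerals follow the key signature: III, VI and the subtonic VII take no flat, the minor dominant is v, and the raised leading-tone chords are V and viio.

VI64

Stacked in thirds the chord is C-E-G: a major triad on C.
In E minor, C is the submediant; the diatonic major triad there is VI.
With G in the bass the chord is in second inversion, so the figured bass is 64.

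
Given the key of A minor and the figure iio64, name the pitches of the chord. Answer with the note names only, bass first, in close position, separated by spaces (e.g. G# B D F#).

F B D

In A minor, the supertonic is B, and the diatonic chord built there is a diminished triad.
That chord is spelled B-D-F.
The figured bass 64 indicates second inversion, placing the fifth (F) in the bass: F-B-D.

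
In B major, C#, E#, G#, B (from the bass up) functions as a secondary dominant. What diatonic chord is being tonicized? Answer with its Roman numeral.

V

The chord is a dominant seventh chord on C#.
A dominant resolves down a perfect fifth: C# → F#. In B major, F# is scale degree 5, i.e. V.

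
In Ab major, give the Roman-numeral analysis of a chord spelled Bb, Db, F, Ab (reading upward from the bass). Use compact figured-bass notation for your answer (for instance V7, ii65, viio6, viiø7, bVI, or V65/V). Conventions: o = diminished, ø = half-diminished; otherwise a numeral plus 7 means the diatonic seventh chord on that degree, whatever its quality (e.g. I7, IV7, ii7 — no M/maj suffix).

The pitches Bb-Db-F-Ab form a minor seventh chord rooted on Bb.
In Ab major, Bb is the supertonic; the diatonic minor seventh chord there is ii7.

ii7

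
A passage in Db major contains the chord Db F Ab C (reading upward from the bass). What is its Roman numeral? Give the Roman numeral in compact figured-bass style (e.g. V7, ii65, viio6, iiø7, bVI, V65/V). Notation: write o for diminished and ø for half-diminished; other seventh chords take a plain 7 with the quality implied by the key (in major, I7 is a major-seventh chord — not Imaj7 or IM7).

The pitches Db-F-Ab-C form a major seventh chord rooted on Db.
In Db major, Db is the tonic; the diatonic major seventh chord there is I7.

I7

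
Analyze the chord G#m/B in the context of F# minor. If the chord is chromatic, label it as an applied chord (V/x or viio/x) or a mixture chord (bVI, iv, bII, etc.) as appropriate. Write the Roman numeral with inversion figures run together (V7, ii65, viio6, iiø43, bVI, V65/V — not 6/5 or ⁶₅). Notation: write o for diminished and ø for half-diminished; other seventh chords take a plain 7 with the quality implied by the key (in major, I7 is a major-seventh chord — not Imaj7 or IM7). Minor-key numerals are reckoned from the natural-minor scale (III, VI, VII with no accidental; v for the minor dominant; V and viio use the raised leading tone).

The pitches G#-B-D# form a minor triad rooted on G#.
G# is the second degree of F# minor. This is the minor supertonic, borrowed from the parallel major (the Dorian ii).
With B in the bass the chord is in first inversion, so the figured bass is 6.

ii6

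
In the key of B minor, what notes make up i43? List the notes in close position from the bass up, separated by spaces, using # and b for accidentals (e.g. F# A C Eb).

F# A B D

In B minor, the first degree is B, and the diatonic chord built there is a minor seventh chord.
That chord is spelled B-D-F#-A.
The figured bass 43 indicates second inversion, placing the fifth (F#) in the bass: F#-A-B-D.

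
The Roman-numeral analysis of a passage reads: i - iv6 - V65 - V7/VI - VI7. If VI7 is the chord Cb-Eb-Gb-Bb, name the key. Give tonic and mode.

The chord Cbmaj7 is a major seventh chord rooted on Cb; its label is VI7.
If Cb is scale degree 6 and the mode makes that degree carry a major seventh chord, the tonic is Eb and the mode is minor.

Eb minor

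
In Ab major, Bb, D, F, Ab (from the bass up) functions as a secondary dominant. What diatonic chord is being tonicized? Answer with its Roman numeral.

The chord is a dominant seventh chord on Bb.
A dominant resolves down a perfect fifth: Bb → Eb. In Ab major, Eb is scale degree 5, i.e. V.

V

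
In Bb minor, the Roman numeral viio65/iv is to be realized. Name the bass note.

The applied chord viio65/iv is rooted on D: D-F-Ab-Cb.
The figure 65 means first inversion — the third is in the bass.

F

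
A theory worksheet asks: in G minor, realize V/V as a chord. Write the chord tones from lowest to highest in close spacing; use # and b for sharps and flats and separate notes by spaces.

A C# E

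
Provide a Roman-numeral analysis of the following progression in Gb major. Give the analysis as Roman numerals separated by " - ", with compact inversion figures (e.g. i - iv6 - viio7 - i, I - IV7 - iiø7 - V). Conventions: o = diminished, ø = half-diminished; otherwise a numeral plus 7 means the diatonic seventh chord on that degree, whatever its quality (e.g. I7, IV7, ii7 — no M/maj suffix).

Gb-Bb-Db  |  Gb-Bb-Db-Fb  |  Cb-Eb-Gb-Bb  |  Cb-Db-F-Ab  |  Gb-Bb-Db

I - V7/IV - IV7 - V42 - I

Gb-Bb-Db: major triad on Gb = scale degree 1 → I.
Gb-Bb-Db-Fb: chromatic; Gb is V of IV, so V7/IV.
Cb-Eb-Gb-Bb: root Cb is the subdominant; major seventh chord there is IV7.
Cb-Db-F-Ab: dominant seventh chord on Db = scale degree 5 → V42.
Gb-Bb-Db: root Gb is the tonic; major triad there is I.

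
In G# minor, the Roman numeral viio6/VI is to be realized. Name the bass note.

The applied chord viio6/VI is rooted on D#: D#-F#-A.
The figure 6 means first inversion — the third is in the bass.

F#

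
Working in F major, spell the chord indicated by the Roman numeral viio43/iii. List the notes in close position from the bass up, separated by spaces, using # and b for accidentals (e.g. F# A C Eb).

viio43/iii is a secondary leading-tone chord. The target iii is A in F major; the applied chord is rooted a semitone below, on G#.
Building a fully diminished seventh chord on G# gives G#-B-D-F.
The figured bass 43 indicates second inversion, placing the fifth (D) in the bass: D-F-G#-B.

D F G# B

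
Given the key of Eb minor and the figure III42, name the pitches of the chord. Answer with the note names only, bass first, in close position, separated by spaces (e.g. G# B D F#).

F Gb Bb Db

The numeral's case and figure indicate a major seventh chord. In Eb minor its root, scale degree 3, is Gb.
That chord is spelled Gb-Bb-Db-F.
The figured bass 42 indicates third inversion, placing the seventh (F) in the bass: F-Gb-Bb-Db.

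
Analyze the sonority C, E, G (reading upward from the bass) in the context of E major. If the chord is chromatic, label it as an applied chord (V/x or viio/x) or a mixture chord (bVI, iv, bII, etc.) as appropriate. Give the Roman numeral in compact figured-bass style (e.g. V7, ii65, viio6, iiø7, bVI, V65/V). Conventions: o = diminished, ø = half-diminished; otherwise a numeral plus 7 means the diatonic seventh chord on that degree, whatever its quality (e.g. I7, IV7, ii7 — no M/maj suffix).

bVI

The pitches C-E-G form a major triad rooted on C.
C is the lowered sixth degree of E major (diatonic 6 would be C#). This is a major triad on the lowered sixth degree, borrowed from the parallel minor.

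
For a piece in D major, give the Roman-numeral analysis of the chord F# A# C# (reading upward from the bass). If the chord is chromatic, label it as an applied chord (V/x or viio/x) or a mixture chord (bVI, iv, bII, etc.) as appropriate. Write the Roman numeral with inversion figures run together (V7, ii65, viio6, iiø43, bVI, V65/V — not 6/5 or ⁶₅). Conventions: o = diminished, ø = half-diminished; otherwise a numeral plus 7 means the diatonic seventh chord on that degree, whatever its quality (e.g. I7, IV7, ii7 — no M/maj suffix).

V/vi

Stacked in thirds the chord is F#-A#-C#: a major triad on F#.
F# is not a diatonic chord root with this quality in D major, but it lies a perfect fifth above B (vi), so the chord functions as an applied dominant of vi.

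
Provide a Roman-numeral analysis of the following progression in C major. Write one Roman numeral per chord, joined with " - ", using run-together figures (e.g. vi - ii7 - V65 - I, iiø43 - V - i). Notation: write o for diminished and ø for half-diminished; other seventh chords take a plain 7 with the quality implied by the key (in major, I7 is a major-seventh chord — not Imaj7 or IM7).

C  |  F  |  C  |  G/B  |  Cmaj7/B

C: major triad on C = scale degree 1 → I.
F: root F is the subdominant; major triad there is IV.
C has root C, degree 1 in C major, so I.
G/B has root G, degree 5 in C major, so V6.
Cmaj7/B has root C, degree 1 in C major, so I42.

I - IV - I - V6 - I42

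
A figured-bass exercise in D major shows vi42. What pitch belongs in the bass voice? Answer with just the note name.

vi in D major has root B; the chord is B-D-F#-A.
The figure 42 means third inversion — the seventh is in the bass.

A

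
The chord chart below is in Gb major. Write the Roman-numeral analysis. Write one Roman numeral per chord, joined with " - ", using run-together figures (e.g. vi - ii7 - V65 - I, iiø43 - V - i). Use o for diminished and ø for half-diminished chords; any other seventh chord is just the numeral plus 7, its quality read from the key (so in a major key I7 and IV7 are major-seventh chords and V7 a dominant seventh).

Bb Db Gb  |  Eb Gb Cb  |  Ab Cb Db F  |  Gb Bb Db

Bb-Db-Gb: root Gb is the tonic; major triad there is I6.
Eb-Gb-Cb: root Cb is the subdominant; major triad there is IV6.
Ab-Cb-Db-F: root Db is the dominant; dominant seventh chord there is V43.
Gb-Bb-Db has root Gb, degree 1 in Gb major, so I.

I6 - IV6 - V43 - I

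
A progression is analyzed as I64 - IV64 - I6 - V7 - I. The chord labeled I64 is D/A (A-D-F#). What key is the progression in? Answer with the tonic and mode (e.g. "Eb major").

The chord D/A is a major triad rooted on D; its label is I64.
If D is scale degree 1 and the mode makes that degree carry a major triad, the tonic is D and the mode is major.

D major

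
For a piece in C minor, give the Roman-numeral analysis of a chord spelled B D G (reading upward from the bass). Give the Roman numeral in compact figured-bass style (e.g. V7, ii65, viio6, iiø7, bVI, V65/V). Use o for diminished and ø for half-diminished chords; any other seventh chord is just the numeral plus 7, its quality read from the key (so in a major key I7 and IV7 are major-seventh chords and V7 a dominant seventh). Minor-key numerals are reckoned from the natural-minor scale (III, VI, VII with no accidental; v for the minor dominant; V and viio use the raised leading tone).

The pitches G-B-D form a major triad rooted on G.
In C minor, G is the dominant; the diatonic major triad there is V.
With B in the bass the chord is in first inversion, so the figured bass is 6.

V6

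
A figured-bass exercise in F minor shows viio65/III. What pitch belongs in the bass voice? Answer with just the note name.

The applied chord viio65/III is rooted on G: G-Bb-Db-Fb.
The figure 65 means first inversion — the third is in the bass.

Bb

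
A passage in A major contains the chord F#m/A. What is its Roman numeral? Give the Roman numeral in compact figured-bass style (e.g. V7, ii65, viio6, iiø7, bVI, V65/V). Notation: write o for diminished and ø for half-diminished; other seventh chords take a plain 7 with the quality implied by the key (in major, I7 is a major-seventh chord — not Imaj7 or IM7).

Stacked in thirds the chord is F#-A-C#: a minor triad on F#.
In A major, F# is the submediant; the diatonic minor triad there is vi.
With A in the bass the chord is in first inversion, so the figured bass is 6.

vi6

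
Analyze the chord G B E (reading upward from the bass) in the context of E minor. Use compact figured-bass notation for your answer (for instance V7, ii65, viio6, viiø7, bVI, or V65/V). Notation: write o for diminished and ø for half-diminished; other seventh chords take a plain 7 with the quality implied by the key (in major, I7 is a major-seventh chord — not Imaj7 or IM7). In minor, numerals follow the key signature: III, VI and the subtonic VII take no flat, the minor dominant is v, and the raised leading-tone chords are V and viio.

Stacked in thirds the chord is E-G-B: a minor triad on E.
E is scale degree 1 in E minor, and a minor triad on that degree is written i.
With G in the bass the chord is in first inversion, so the figured bass is 6.

i6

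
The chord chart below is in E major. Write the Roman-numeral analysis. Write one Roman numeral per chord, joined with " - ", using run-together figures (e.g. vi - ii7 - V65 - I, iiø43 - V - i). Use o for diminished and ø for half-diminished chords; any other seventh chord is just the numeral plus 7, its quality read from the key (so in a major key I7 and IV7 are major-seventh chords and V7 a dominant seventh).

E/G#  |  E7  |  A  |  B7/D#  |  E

I6 - V7/IV - IV - V65 - I

E/G# has root E, degree 1 in E major, so I6.
E7: a dominant seventh chord on E, the applied dominant of IV → V7/IV.
A: major triad on A = scale degree 4 → IV.
B7/D#: dominant seventh chord on B = scale degree 5 → V65.
E: root E is the tonic; major triad there is I.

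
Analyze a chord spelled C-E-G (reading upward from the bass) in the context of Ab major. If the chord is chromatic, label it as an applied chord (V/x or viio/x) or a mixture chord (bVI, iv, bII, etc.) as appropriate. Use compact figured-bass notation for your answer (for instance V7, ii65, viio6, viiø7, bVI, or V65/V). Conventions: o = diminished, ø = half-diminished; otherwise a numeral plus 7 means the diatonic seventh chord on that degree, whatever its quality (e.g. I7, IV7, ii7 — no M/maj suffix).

V/vi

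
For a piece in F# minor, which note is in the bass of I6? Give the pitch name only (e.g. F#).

I in F# minor has root F#; the chord is F#-A#-C#.
The figure 6 means first inversion — the third is in the bass.

A#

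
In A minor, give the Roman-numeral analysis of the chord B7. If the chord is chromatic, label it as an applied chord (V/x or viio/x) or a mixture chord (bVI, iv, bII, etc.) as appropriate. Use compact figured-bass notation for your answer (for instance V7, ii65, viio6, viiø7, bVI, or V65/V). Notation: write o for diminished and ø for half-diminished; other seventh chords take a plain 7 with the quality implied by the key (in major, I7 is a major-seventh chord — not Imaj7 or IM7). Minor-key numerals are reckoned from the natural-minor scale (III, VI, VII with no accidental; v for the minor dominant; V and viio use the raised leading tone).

V7/V

Stacked in thirds the chord is B-D#-F#-A: a dominant seventh chord on B.
B is not a diatonic chord root with this quality in A minor, but it lies a perfect fifth above E (V), so the chord functions as an applied dominant of V.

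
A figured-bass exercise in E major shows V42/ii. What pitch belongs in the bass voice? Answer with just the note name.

B

The applied chord V42/ii is rooted on C#: C#-E#-G#-B.
The figure 42 means third inversion — the seventh is in the bass.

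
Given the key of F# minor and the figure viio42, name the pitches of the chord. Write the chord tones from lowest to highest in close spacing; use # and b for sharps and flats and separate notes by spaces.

In F# minor, the leading-tone chord is built on the raised seventh degree, E#.
That chord is spelled E#-G#-B-D.
With the 42 figure the chord is in third inversion; from the bass D upward in close position it reads D-E#-G#-B.

D E# G# B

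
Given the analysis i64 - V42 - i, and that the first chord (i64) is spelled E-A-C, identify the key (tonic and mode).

A minor

The anchor chord is a minor triad on A, labeled i64.
If A is scale degree 1 and the mode makes that degree carry a minor triad, the tonic is A and the mode is minor.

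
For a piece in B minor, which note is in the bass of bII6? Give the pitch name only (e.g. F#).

E

bII in B minor has root C; the chord is C-E-G.
The figure 6 means first inversion — the third is in the bass.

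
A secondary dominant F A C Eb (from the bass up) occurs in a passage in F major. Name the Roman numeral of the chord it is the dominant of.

IV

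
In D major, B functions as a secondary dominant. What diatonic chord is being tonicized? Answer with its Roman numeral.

ii

The chord is a major triad on B.
A dominant resolves down a perfect fifth: B → E. In D major, E is scale degree 2, i.e. ii.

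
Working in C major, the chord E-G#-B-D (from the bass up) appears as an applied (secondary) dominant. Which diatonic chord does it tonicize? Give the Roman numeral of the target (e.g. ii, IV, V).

vi

The chord is a dominant seventh chord on E.
A dominant resolves down a perfect fifth: E → A. In C major, A is scale degree 6, i.e. vi.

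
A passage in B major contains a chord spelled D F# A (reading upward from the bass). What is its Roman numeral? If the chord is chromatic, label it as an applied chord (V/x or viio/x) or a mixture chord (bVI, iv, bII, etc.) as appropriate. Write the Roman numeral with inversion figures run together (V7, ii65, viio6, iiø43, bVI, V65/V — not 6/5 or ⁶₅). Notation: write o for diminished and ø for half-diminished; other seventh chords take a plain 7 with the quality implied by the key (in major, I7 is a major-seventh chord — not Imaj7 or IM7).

The pitches D-F#-A form a major triad rooted on D.
D is the lowered third degree of B major (diatonic 3 would be D#). This is a major triad on the lowered third degree, borrowed from the parallel minor.

bIII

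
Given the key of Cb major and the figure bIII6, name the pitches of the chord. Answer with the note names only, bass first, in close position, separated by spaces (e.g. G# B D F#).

bIII6 is a major triad on the lowered third degree, borrowed from the parallel minor. In Cb major that root is Ebb.
So the chord is Ebb-Gb-Bbb.
With the 6 figure the chord is in first inversion; from the bass Gb upward in close position it reads Gb-Bbb-Ebb.

Gb Bbb Ebb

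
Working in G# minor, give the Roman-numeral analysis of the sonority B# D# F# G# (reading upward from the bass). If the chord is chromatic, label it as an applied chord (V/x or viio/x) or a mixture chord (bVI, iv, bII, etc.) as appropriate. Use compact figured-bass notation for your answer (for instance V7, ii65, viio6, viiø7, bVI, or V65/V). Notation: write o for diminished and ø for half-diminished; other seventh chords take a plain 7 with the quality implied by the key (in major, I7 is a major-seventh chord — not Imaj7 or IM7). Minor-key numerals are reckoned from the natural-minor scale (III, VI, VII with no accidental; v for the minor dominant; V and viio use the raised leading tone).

V65/iv

Stacked in thirds the chord is G#-B#-D#-F#: a dominant seventh chord on G#.
G# is not a diatonic chord root with this quality in G# minor, but it lies a perfect fifth above C# (iv), so the chord functions as an applied dominant of iv.
With B# in the bass the chord is in first inversion, so the figured bass is 65.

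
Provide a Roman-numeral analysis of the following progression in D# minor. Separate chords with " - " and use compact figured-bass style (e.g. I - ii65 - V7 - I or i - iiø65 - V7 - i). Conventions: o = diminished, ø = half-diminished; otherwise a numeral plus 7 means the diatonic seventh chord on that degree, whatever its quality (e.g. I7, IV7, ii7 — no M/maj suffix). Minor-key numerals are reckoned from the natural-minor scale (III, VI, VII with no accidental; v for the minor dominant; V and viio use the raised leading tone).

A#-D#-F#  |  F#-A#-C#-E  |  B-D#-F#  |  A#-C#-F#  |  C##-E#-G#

A#-D#-F#: minor triad on D# = scale degree 1 → i64.
F#-A#-C#-E: chromatic; F# is V of VI, so V7/VI.
B-D#-F#: major triad on B = scale degree 6 → VI.
A#-C#-F# has root F#, degree 3 in D# minor, so III6.
C##-E#-G#: diminished triad on C## = scale degree 7 → viio.

i64 - V7/VI - VI - III6 - viio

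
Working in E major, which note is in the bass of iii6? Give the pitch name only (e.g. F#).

iii in E major has root G#; the chord is G#-B-D#.
The figure 6 means first inversion — the third is in the bass.

B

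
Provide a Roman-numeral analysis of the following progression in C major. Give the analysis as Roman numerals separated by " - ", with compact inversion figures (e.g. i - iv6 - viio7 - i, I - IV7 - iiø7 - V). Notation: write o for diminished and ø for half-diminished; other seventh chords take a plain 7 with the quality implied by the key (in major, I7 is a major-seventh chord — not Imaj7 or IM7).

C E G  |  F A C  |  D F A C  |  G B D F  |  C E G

C-E-G: root C is the tonic; major triad there is I.
F-A-C: major triad on F = scale degree 4 → IV.
D-F-A-C: minor seventh chord on D = scale degree 2 → ii7.
G-B-D-F: dominant seventh chord on G = scale degree 5 → V7.
C-E-G: major triad on C = scale degree 1 → I.

I - IV - ii7 - V7 - I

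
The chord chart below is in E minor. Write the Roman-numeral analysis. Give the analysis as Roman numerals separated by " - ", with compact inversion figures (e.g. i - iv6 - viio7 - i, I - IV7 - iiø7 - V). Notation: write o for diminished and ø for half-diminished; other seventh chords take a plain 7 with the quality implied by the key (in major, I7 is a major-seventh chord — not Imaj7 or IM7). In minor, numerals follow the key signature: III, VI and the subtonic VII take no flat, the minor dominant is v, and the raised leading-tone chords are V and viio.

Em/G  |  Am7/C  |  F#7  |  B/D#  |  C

i6 - iv65 - V7/V - V6 - VI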